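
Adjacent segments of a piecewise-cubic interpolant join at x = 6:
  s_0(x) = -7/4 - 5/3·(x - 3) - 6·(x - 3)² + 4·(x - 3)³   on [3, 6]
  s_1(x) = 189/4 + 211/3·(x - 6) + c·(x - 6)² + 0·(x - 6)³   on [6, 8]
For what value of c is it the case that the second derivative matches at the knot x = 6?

s_0''(x) = -12 + 24·(x - 3), so s_0''(6) = 60. On the right, s_1''(6) = 2c, so c = 30.

30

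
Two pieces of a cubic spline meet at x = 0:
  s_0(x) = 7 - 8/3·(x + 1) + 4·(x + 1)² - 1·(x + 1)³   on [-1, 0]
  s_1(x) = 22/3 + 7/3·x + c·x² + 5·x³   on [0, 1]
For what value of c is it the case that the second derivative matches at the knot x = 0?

1

s_0''(x) = 8 - 6·(x + 1), so s_0''(0) = 2. On the right, s_1''(0) = 2c, so c = 1.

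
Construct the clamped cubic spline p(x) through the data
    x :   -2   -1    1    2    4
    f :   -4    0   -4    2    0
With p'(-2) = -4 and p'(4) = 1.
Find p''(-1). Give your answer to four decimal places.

-16.6022

Put σ_i = p'' at the i-th knot. Here h = (1, 2, 1, 2) and Δ = (4, -2, 6, -1), so the interior equations h_(i-1)·σ_(i-1) + 2(h_(i-1)+h_i)·σ_i + h_i·σ_(i+1) = 6(Δ_i − Δ_(i-1)) read
  1·σ_0 + 6·σ_1 + 2·σ_2 = 6(Δ_1 - Δ_0) = -36
  2·σ_1 + 6·σ_2 + 1·σ_3 = 6(Δ_2 - Δ_1) = 48
  1·σ_2 + 6·σ_3 + 2·σ_4 = 6(Δ_3 - Δ_2) = -42
Clamped end conditions give two more equations: 2h_0·σ_0 + h_0·σ_1 = 6(Δ_0 - p'(-2)) = 48 and h_3·σ_3 + 2h_3·σ_4 = 6(p'(4) - Δ_3) = 12.
Solving the tridiagonal system: σ_0 = 3004/93, σ_1 = -1544/93, σ_2 = 1456/93, σ_3 = -1184/93, σ_4 = 871/93.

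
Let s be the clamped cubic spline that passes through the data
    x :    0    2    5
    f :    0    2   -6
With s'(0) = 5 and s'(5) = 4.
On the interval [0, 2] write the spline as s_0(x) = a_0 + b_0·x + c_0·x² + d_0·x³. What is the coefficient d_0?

0

Let σ_i = s''(x_i). Step sizes h_i = 2, 3; slopes of the chords Δ_i = (y_(i+1) - y_i)/h_i = 1, -8/3.
  2·σ_0 + 10·σ_1 + 3·σ_2 = 6(Δ_1 - Δ_0) = -22
Clamped end conditions give two more equations: 2h_0·σ_0 + h_0·σ_1 = 6(Δ_0 - s'(0)) = -24 and h_1·σ_1 + 2h_1·σ_2 = 6(s'(5) - Δ_1) = 40.
Solving: σ_0 = -4, σ_1 = -4, σ_2 = 26/3.
On [0, 2], with s_0(x) = a_0 + b_0·x + c_0·x² + d_0·x³: c_0 = σ_0/2 = -2, d_0 = (σ_1 - σ_0)/(6h_0) = 0, b_0 = Δ_0 - h_0(2σ_0 + σ_1)/6 = 5.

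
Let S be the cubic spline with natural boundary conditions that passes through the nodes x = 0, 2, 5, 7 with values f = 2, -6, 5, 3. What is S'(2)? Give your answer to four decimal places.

Put m_i = S'' at the i-th knot. Here h = (2, 3, 2) and Δ = (-4, 11/3, -1), so the interior equations h_(i-1)·m_(i-1) + 2(h_(i-1)+h_i)·m_i + h_i·m_(i+1) = 6(Δ_i − Δ_(i-1)) read
  2·m_0 + 10·m_1 + 3·m_2 = 6(Δ_1 - Δ_0) = 46
  3·m_1 + 10·m_2 + 2·m_3 = 6(Δ_2 - Δ_1) = -28
Natural end conditions: m_0 = m_3 = 0.
Solving the tridiagonal system: m_0 = 0, m_1 = 544/91, m_2 = -418/91, m_3 = 0.
On [2, 5], S'(x) = b_1 + 2c_1·(x - 2) + 3d_1·(x - 2)² with b_1 = Δ_1 - h_1(2m_1 + m_2)/6 = -4/273, c_1 = m_1/2 = 272/91, d_1 = (m_2 - m_1)/(6h_1) = -37/63. So S'(2) = -4/273.

-0.0147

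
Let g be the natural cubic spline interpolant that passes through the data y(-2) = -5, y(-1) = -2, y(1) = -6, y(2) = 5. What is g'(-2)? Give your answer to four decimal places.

With M_i denoting the second derivative at x_i, h_i = 1, 2, 1, and Δ_i = (y_(i+1) − y_i)/h_i = 3, -2, 11:
  1·M_0 + 6·M_1 + 2·M_2 = 6(Δ_1 - Δ_0) = -30
  2·M_1 + 6·M_2 + 1·M_3 = 6(Δ_2 - Δ_1) = 78
Natural end conditions: M_0 = M_3 = 0.
Forward elimination and back-substitution give M_0 = 0, M_1 = -21/2, M_2 = 33/2, M_3 = 0.
On [-2, -1], g'(x) = b_0 + 2c_0·(x + 2) + 3d_0·(x + 2)² with b_0 = Δ_0 - h_0(2M_0 + M_1)/6 = 19/4, c_0 = M_0/2 = 0, d_0 = (M_1 - M_0)/(6h_0) = -7/4. So g'(-2) = 19/4.

4.7500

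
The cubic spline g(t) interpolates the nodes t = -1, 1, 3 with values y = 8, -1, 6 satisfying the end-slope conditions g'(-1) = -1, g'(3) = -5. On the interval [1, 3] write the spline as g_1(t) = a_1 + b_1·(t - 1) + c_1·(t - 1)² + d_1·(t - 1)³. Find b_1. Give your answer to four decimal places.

Write M_i for g''(x_i). With h_i = 2, 2 and divided differences Δ_i = -9/2, 7/2, the continuity of g' gives the tridiagonal system
  2·M_0 + 8·M_1 + 2·M_2 = 6(Δ_1 - Δ_0) = 48
Clamped end conditions give two more equations: 2h_0·M_0 + h_0·M_1 = 6(Δ_0 - g'(-1)) = -21 and h_1·M_1 + 2h_1·M_2 = 6(g'(3) - Δ_1) = -51.
Hence M_0 = -49/4, M_1 = 14, M_2 = -79/4.
On [1, 3], with g_1(t) = a_1 + b_1·(t - 1) + c_1·(t - 1)² + d_1·(t - 1)³: c_1 = M_1/2 = 7, d_1 = (M_2 - M_1)/(6h_1) = -45/16, b_1 = Δ_1 - h_1(2M_1 + M_2)/6 = 3/4.

0.7500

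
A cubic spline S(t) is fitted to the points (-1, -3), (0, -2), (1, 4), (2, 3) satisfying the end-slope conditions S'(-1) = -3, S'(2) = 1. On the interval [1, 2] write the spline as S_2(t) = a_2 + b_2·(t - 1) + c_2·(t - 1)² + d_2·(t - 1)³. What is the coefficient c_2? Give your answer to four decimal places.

Put m_i = S'' at the i-th knot. Here h = (1, 1, 1) and Δ = (1, 6, -1), so the interior equations h_(i-1)·m_(i-1) + 2(h_(i-1)+h_i)·m_i + h_i·m_(i+1) = 6(Δ_i − Δ_(i-1)) read
  1·m_0 + 4·m_1 + 1·m_2 = 6(Δ_1 - Δ_0) = 30
  1·m_1 + 4·m_2 + 1·m_3 = 6(Δ_2 - Δ_1) = -42
Clamped end conditions give two more equations: 2h_0·m_0 + h_0·m_1 = 6(Δ_0 - S'(-1)) = 24 and h_2·m_2 + 2h_2·m_3 = 6(S'(2) - Δ_2) = 12.
Solving: m_0 = 106/15, m_1 = 148/15, m_2 = -248/15, m_3 = 214/15.
On [1, 2], with S_2(t) = a_2 + b_2·(t - 1) + c_2·(t - 1)² + d_2·(t - 1)³: c_2 = m_2/2 = -124/15, d_2 = (m_3 - m_2)/(6h_2) = 77/15, b_2 = Δ_2 - h_2(2m_2 + m_3)/6 = 32/15.

-8.2667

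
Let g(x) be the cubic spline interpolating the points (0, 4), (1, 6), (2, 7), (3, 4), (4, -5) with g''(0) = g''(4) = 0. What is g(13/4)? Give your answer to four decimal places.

Let M_i = g''(x_i). Step sizes h_i = 1, 1, 1, 1; slopes of the chords Δ_i = (y_(i+1) - y_i)/h_i = 2, 1, -3, -9.
  1·M_0 + 4·M_1 + 1·M_2 = 6(Δ_1 - Δ_0) = -6
  1·M_1 + 4·M_2 + 1·M_3 = 6(Δ_2 - Δ_1) = -24
  1·M_2 + 4·M_3 + 1·M_4 = 6(Δ_3 - Δ_2) = -36
Natural end conditions: M_0 = M_4 = 0.
Solving: M_0 = 0, M_1 = -15/28, M_2 = -27/7, M_3 = -225/28, M_4 = 0.
On [3, 4], g(x) = 4 - 177/28·(x - 3) - 225/56·(x - 3)² + 75/56·(x - 3)³.
With (x - 3) = 1/4: g(13/4) = 1121/512.

2.1895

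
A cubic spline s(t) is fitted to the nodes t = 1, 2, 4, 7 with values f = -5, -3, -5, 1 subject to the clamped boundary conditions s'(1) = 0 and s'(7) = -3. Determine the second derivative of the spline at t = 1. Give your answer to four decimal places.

9.1579

Let σ_i = s''(x_i). Step sizes h_i = 1, 2, 3; slopes of the chords Δ_i = (y_(i+1) - y_i)/h_i = 2, -1, 2.
  1·σ_0 + 6·σ_1 + 2·σ_2 = 6(Δ_1 - Δ_0) = -18
  2·σ_1 + 10·σ_2 + 3·σ_3 = 6(Δ_2 - Δ_1) = 18
Clamped end conditions give two more equations: 2h_0·σ_0 + h_0·σ_1 = 6(Δ_0 - s'(1)) = 12 and h_2·σ_2 + 2h_2·σ_3 = 6(s'(7) - Δ_2) = -30.
Solving: σ_0 = 174/19, σ_1 = -120/19, σ_2 = 102/19, σ_3 = -146/19.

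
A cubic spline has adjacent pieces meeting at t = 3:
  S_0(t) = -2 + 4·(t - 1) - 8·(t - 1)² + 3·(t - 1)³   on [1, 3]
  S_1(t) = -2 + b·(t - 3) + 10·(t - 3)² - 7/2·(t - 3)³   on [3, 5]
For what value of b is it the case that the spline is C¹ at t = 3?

8

S_0'(t) = 4 - 16·(t - 1) + 9·(t - 1)², so S_0'(3) = 8. On the right, S_1'(3) = b, so b = 8.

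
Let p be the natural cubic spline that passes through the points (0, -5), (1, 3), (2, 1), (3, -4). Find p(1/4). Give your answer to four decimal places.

-2.4219

Put σ_i = p'' at the i-th knot. Here h = (1, 1, 1) and Δ = (8, -2, -5), so the interior equations h_(i-1)·σ_(i-1) + 2(h_(i-1)+h_i)·σ_i + h_i·σ_(i+1) = 6(Δ_i − Δ_(i-1)) read
  1·σ_0 + 4·σ_1 + 1·σ_2 = 6(Δ_1 - Δ_0) = -60
  1·σ_1 + 4·σ_2 + 1·σ_3 = 6(Δ_2 - Δ_1) = -18
Natural end conditions: σ_0 = σ_3 = 0.
Forward elimination and back-substitution give σ_0 = 0, σ_1 = -74/5, σ_2 = -4/5, σ_3 = 0.
On [0, 1], p(x) = -5 + 157/15·x + 0·x² - 37/15·x³.
With x = 1/4: p(1/4) = -155/64.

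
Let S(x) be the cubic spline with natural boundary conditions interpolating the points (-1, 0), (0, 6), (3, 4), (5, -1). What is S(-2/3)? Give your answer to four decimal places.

With M_i denoting the second derivative at x_i, h_i = 1, 3, 2, and Δ_i = (y_(i+1) − y_i)/h_i = 6, -2/3, -5/2:
  1·M_0 + 8·M_1 + 3·M_2 = 6(Δ_1 - Δ_0) = -40
  3·M_1 + 10·M_2 + 2·M_3 = 6(Δ_2 - Δ_1) = -11
Natural end conditions: M_0 = M_3 = 0.
Solving the tridiagonal system: M_0 = 0, M_1 = -367/71, M_2 = 32/71, M_3 = 0.
On [-1, 0], S(x) = 0 + 2923/426·(x + 1) + 0·(x + 1)² - 367/426·(x + 1)³.
With (x + 1) = 1/3: S(-2/3) = 12970/5751.

2.2553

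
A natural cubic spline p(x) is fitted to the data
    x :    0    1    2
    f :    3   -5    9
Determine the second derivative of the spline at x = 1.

With M_i denoting the second derivative at x_i, h_i = 1, 1, and Δ_i = (y_(i+1) − y_i)/h_i = -8, 14:
  1·M_0 + 4·M_1 + 1·M_2 = 6(Δ_1 - Δ_0) = 132
Natural end conditions: M_0 = M_2 = 0.
Forward elimination and back-substitution give M_0 = 0, M_1 = 33, M_2 = 0.

33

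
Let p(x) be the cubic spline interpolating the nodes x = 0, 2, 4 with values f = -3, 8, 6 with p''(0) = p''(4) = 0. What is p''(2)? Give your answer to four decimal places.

-4.8750

Put σ_i = p'' at the i-th knot. Here h = (2, 2) and Δ = (11/2, -1), so the interior equations h_(i-1)·σ_(i-1) + 2(h_(i-1)+h_i)·σ_i + h_i·σ_(i+1) = 6(Δ_i − Δ_(i-1)) read
  2·σ_0 + 8·σ_1 + 2·σ_2 = 6(Δ_1 - Δ_0) = -39
Natural end conditions: σ_0 = σ_2 = 0.
Solving the tridiagonal system: σ_0 = 0, σ_1 = -39/8, σ_2 = 0.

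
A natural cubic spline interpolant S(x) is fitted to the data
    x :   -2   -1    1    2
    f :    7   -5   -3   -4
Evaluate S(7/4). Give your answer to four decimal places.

-3.4717

With σ_i denoting the second derivative at x_i, h_i = 1, 2, 1, and Δ_i = (y_(i+1) − y_i)/h_i = -12, 1, -1:
  1·σ_0 + 6·σ_1 + 2·σ_2 = 6(Δ_1 - Δ_0) = 78
  2·σ_1 + 6·σ_2 + 1·σ_3 = 6(Δ_2 - Δ_1) = -12
Natural end conditions: σ_0 = σ_3 = 0.
Solving the tridiagonal system: σ_0 = 0, σ_1 = 123/8, σ_2 = -57/8, σ_3 = 0.
On [1, 2], S(x) = -3 + 11/8·(x - 1) - 57/16·(x - 1)² + 19/16·(x - 1)³.
With (x - 1) = 3/4: S(7/4) = -3555/1024.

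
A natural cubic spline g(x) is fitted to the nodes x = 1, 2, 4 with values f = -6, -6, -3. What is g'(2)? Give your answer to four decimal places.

0.5000

Put m_i = g'' at the i-th knot. Here h = (1, 2) and Δ = (0, 3/2), so the interior equations h_(i-1)·m_(i-1) + 2(h_(i-1)+h_i)·m_i + h_i·m_(i+1) = 6(Δ_i − Δ_(i-1)) read
  1·m_0 + 6·m_1 + 2·m_2 = 6(Δ_1 - Δ_0) = 9
Natural end conditions: m_0 = m_2 = 0.
Solving: m_0 = 0, m_1 = 3/2, m_2 = 0.
On [2, 4], g'(x) = b_1 + 2c_1·(x - 2) + 3d_1·(x - 2)² with b_1 = Δ_1 - h_1(2m_1 + m_2)/6 = 1/2, c_1 = m_1/2 = 3/4, d_1 = (m_2 - m_1)/(6h_1) = -1/8. So g'(2) = 1/2.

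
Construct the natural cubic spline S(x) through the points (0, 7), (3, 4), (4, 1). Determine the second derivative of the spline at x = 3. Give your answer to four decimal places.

-1.5000

Put m_i = S'' at the i-th knot. Here h = (3, 1) and Δ = (-1, -3), so the interior equations h_(i-1)·m_(i-1) + 2(h_(i-1)+h_i)·m_i + h_i·m_(i+1) = 6(Δ_i − Δ_(i-1)) read
  3·m_0 + 8·m_1 + 1·m_2 = 6(Δ_1 - Δ_0) = -12
Natural end conditions: m_0 = m_2 = 0.
Solving the tridiagonal system: m_0 = 0, m_1 = -3/2, m_2 = 0.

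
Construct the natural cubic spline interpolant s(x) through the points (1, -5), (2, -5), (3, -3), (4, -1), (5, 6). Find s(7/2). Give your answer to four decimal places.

Write M_i for s''(x_i). With h_i = 1, 1, 1, 1 and divided differences Δ_i = 0, 2, 2, 7, the continuity of s' gives the tridiagonal system
  1·M_0 + 4·M_1 + 1·M_2 = 6(Δ_1 - Δ_0) = 12
  1·M_1 + 4·M_2 + 1·M_3 = 6(Δ_2 - Δ_1) = 0
  1·M_2 + 4·M_3 + 1·M_4 = 6(Δ_3 - Δ_2) = 30
Natural end conditions: M_0 = M_4 = 0.
Solving: M_0 = 0, M_1 = 15/4, M_2 = -3, M_3 = 33/4, M_4 = 0.
On [3, 4], s(x) = -3 + 13/8·(x - 3) - 3/2·(x - 3)² + 15/8·(x - 3)³.
With (x - 3) = 1/2: s(7/2) = -149/64.

-2.3281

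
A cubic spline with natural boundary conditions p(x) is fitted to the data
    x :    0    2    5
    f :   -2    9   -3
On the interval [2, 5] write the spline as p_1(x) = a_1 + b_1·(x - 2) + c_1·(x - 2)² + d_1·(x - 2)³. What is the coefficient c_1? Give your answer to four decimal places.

With σ_i denoting the second derivative at x_i, h_i = 2, 3, and Δ_i = (y_(i+1) − y_i)/h_i = 11/2, -4:
  2·σ_0 + 10·σ_1 + 3·σ_2 = 6(Δ_1 - Δ_0) = -57
Natural end conditions: σ_0 = σ_2 = 0.
Solving: σ_0 = 0, σ_1 = -57/10, σ_2 = 0.
On [2, 5], with p_1(x) = a_1 + b_1·(x - 2) + c_1·(x - 2)² + d_1·(x - 2)³: c_1 = σ_1/2 = -57/20, d_1 = (σ_2 - σ_1)/(6h_1) = 19/60, b_1 = Δ_1 - h_1(2σ_1 + σ_2)/6 = 17/10.

-2.8500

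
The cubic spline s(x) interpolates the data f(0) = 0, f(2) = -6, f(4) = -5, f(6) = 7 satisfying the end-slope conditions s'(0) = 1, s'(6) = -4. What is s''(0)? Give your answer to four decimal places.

Write M_i for s''(x_i). With h_i = 2, 2, 2 and divided differences Δ_i = -3, 1/2, 6, the continuity of s' gives the tridiagonal system
  2·M_0 + 8·M_1 + 2·M_2 = 6(Δ_1 - Δ_0) = 21
  2·M_1 + 8·M_2 + 2·M_3 = 6(Δ_2 - Δ_1) = 33
Clamped end conditions give two more equations: 2h_0·M_0 + h_0·M_1 = 6(Δ_0 - s'(0)) = -24 and h_2·M_2 + 2h_2·M_3 = 6(s'(6) - Δ_2) = -60.
Solving the tridiagonal system: M_0 = -43/6, M_1 = 7/3, M_2 = 25/3, M_3 = -115/6.

-7.1667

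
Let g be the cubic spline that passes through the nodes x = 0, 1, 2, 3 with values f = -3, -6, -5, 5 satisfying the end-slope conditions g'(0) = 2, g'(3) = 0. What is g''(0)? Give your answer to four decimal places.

-17.3333

With m_i denoting the second derivative at x_i, h_i = 1, 1, 1, and Δ_i = (y_(i+1) − y_i)/h_i = -3, 1, 10:
  1·m_0 + 4·m_1 + 1·m_2 = 6(Δ_1 - Δ_0) = 24
  1·m_1 + 4·m_2 + 1·m_3 = 6(Δ_2 - Δ_1) = 54
Clamped end conditions give two more equations: 2h_0·m_0 + h_0·m_1 = 6(Δ_0 - g'(0)) = -30 and h_2·m_2 + 2h_2·m_3 = 6(g'(3) - Δ_2) = -60.
Solving: m_0 = -52/3, m_1 = 14/3, m_2 = 68/3, m_3 = -124/3.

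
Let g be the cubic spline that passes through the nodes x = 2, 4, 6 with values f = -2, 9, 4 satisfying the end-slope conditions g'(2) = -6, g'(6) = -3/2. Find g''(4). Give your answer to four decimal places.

Let M_i = g''(x_i). Step sizes h_i = 2, 2; slopes of the chords Δ_i = (y_(i+1) - y_i)/h_i = 11/2, -5/2.
  2·M_0 + 8·M_1 + 2·M_2 = 6(Δ_1 - Δ_0) = -48
Clamped end conditions give two more equations: 2h_0·M_0 + h_0·M_1 = 6(Δ_0 - g'(2)) = 69 and h_1·M_1 + 2h_1·M_2 = 6(g'(6) - Δ_1) = 6.
Forward elimination and back-substitution give M_0 = 195/8, M_1 = -57/4, M_2 = 69/8.

-14.2500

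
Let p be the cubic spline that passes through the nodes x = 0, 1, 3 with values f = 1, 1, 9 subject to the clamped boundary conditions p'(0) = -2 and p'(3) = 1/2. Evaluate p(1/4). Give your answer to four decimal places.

0.5977

Write M_i for p''(x_i). With h_i = 1, 2 and divided differences Δ_i = 0, 4, the continuity of p' gives the tridiagonal system
  1·M_0 + 6·M_1 + 2·M_2 = 6(Δ_1 - Δ_0) = 24
Clamped end conditions give two more equations: 2h_0·M_0 + h_0·M_1 = 6(Δ_0 - p'(0)) = 12 and h_1·M_1 + 2h_1·M_2 = 6(p'(3) - Δ_1) = -21.
Solving the tridiagonal system: M_0 = 17/6, M_1 = 19/3, M_2 = -101/12.
On [0, 1], p(x) = 1 - 2·x + 17/12·x² + 7/12·x³.
With x = 1/4: p(1/4) = 153/256.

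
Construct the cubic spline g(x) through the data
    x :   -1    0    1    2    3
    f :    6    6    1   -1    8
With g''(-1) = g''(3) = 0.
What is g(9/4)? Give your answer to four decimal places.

0.3828

With m_i denoting the second derivative at x_i, h_i = 1, 1, 1, 1, and Δ_i = (y_(i+1) − y_i)/h_i = 0, -5, -2, 9:
  1·m_0 + 4·m_1 + 1·m_2 = 6(Δ_1 - Δ_0) = -30
  1·m_1 + 4·m_2 + 1·m_3 = 6(Δ_2 - Δ_1) = 18
  1·m_2 + 4·m_3 + 1·m_4 = 6(Δ_3 - Δ_2) = 66
Natural end conditions: m_0 = m_4 = 0.
Solving the tridiagonal system: m_0 = 0, m_1 = -57/7, m_2 = 18/7, m_3 = 111/7, m_4 = 0.
On [2, 3], g(x) = -1 + 26/7·(x - 2) + 111/14·(x - 2)² - 37/14·(x - 2)³.
With (x - 2) = 1/4: g(9/4) = 49/128.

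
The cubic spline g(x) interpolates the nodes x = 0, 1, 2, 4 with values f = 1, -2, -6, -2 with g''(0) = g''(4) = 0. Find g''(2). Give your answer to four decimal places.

6.5217

With m_i denoting the second derivative at x_i, h_i = 1, 1, 2, and Δ_i = (y_(i+1) − y_i)/h_i = -3, -4, 2:
  1·m_0 + 4·m_1 + 1·m_2 = 6(Δ_1 - Δ_0) = -6
  1·m_1 + 6·m_2 + 2·m_3 = 6(Δ_2 - Δ_1) = 36
Natural end conditions: m_0 = m_3 = 0.
Solving the tridiagonal system: m_0 = 0, m_1 = -72/23, m_2 = 150/23, m_3 = 0.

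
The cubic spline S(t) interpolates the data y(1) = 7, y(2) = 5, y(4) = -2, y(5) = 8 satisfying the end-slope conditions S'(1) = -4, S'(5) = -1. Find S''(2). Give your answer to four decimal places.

-11.8286

With m_i denoting the second derivative at x_i, h_i = 1, 2, 1, and Δ_i = (y_(i+1) − y_i)/h_i = -2, -7/2, 10:
  1·m_0 + 6·m_1 + 2·m_2 = 6(Δ_1 - Δ_0) = -9
  2·m_1 + 6·m_2 + 1·m_3 = 6(Δ_2 - Δ_1) = 81
Clamped end conditions give two more equations: 2h_0·m_0 + h_0·m_1 = 6(Δ_0 - S'(1)) = 12 and h_2·m_2 + 2h_2·m_3 = 6(S'(5) - Δ_2) = -66.
Solving the tridiagonal system: m_0 = 417/35, m_1 = -414/35, m_2 = 876/35, m_3 = -1593/35.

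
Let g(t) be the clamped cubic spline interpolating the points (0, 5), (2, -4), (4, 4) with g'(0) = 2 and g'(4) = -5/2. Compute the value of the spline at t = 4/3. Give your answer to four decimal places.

-1.2963

Let M_i = g''(x_i). Step sizes h_i = 2, 2; slopes of the chords Δ_i = (y_(i+1) - y_i)/h_i = -9/2, 4.
  2·M_0 + 8·M_1 + 2·M_2 = 6(Δ_1 - Δ_0) = 51
Clamped end conditions give two more equations: 2h_0·M_0 + h_0·M_1 = 6(Δ_0 - g'(0)) = -39 and h_1·M_1 + 2h_1·M_2 = 6(g'(4) - Δ_1) = -39.
Forward elimination and back-substitution give M_0 = -69/4, M_1 = 15, M_2 = -69/4.
On [0, 2], g(t) = 5 + 2·t - 69/8·t² + 43/16·t³.
With t = 4/3: g(4/3) = -35/27.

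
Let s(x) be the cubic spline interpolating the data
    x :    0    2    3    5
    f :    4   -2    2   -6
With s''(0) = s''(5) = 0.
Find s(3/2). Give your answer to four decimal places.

-2.3750

With σ_i denoting the second derivative at x_i, h_i = 2, 1, 2, and Δ_i = (y_(i+1) − y_i)/h_i = -3, 4, -4:
  2·σ_0 + 6·σ_1 + 1·σ_2 = 6(Δ_1 - Δ_0) = 42
  1·σ_1 + 6·σ_2 + 2·σ_3 = 6(Δ_2 - Δ_1) = -48
Natural end conditions: σ_0 = σ_3 = 0.
Forward elimination and back-substitution give σ_0 = 0, σ_1 = 60/7, σ_2 = -66/7, σ_3 = 0.
On [0, 2], s(x) = 4 - 41/7·x + 0·x² + 5/7·x³.
With x = 3/2: s(3/2) = -19/8.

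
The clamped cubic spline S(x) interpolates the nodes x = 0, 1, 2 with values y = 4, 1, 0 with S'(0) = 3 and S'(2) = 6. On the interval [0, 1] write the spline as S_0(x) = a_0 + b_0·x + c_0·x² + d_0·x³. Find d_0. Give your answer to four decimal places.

3.7500

Write M_i for S''(x_i). With h_i = 1, 1 and divided differences Δ_i = -3, -1, the continuity of S' gives the tridiagonal system
  1·M_0 + 4·M_1 + 1·M_2 = 6(Δ_1 - Δ_0) = 12
Clamped end conditions give two more equations: 2h_0·M_0 + h_0·M_1 = 6(Δ_0 - S'(0)) = -36 and h_1·M_1 + 2h_1·M_2 = 6(S'(2) - Δ_1) = 42.
Solving the tridiagonal system: M_0 = -39/2, M_1 = 3, M_2 = 39/2.
On [0, 1], with S_0(x) = a_0 + b_0·x + c_0·x² + d_0·x³: c_0 = M_0/2 = -39/4, d_0 = (M_1 - M_0)/(6h_0) = 15/4, b_0 = Δ_0 - h_0(2M_0 + M_1)/6 = 3.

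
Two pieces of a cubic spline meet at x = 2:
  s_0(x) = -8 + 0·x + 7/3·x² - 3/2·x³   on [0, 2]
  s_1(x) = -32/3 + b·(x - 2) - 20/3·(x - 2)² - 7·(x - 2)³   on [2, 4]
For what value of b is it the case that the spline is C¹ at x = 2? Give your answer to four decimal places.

-8.6667

s_0'(x) = 0 + 14/3·x - 9/2·x², so s_0'(2) = -26/3. On the right, s_1'(2) = b, so b = -26/3.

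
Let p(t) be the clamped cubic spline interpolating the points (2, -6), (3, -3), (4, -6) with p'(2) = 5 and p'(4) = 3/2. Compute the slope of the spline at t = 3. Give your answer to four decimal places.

With M_i denoting the second derivative at x_i, h_i = 1, 1, and Δ_i = (y_(i+1) − y_i)/h_i = 3, -3:
  1·M_0 + 4·M_1 + 1·M_2 = 6(Δ_1 - Δ_0) = -36
Clamped end conditions give two more equations: 2h_0·M_0 + h_0·M_1 = 6(Δ_0 - p'(2)) = -12 and h_1·M_1 + 2h_1·M_2 = 6(p'(4) - Δ_1) = 27.
Solving the tridiagonal system: M_0 = 5/4, M_1 = -29/2, M_2 = 83/4.
On [3, 4], p'(t) = b_1 + 2c_1·(t - 3) + 3d_1·(t - 3)² with b_1 = Δ_1 - h_1(2M_1 + M_2)/6 = -13/8, c_1 = M_1/2 = -29/4, d_1 = (M_2 - M_1)/(6h_1) = 47/8. So p'(3) = -13/8.

-1.6250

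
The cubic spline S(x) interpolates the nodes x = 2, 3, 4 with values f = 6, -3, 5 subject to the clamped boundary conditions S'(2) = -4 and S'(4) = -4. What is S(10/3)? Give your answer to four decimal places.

With M_i denoting the second derivative at x_i, h_i = 1, 1, and Δ_i = (y_(i+1) − y_i)/h_i = -9, 8:
  1·M_0 + 4·M_1 + 1·M_2 = 6(Δ_1 - Δ_0) = 102
Clamped end conditions give two more equations: 2h_0·M_0 + h_0·M_1 = 6(Δ_0 - S'(2)) = -30 and h_1·M_1 + 2h_1·M_2 = 6(S'(4) - Δ_1) = -72.
Forward elimination and back-substitution give M_0 = -81/2, M_1 = 51, M_2 = -123/2.
On [3, 4], S(x) = -3 + 5/4·(x - 3) + 51/2·(x - 3)² - 75/4·(x - 3)³.
With (x - 3) = 1/3: S(10/3) = -4/9.

-0.4444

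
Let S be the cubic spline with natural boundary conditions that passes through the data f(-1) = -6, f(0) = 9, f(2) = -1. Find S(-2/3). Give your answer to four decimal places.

-0.0123

With m_i denoting the second derivative at x_i, h_i = 1, 2, and Δ_i = (y_(i+1) − y_i)/h_i = 15, -5:
  1·m_0 + 6·m_1 + 2·m_2 = 6(Δ_1 - Δ_0) = -120
Natural end conditions: m_0 = m_2 = 0.
Solving: m_0 = 0, m_1 = -20, m_2 = 0.
On [-1, 0], S(t) = -6 + 55/3·(t + 1) + 0·(t + 1)² - 10/3·(t + 1)³.
With (t + 1) = 1/3: S(-2/3) = -1/81.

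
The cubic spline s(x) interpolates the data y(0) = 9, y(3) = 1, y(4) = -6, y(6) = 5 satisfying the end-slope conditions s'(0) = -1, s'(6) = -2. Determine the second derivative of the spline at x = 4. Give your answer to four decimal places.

With M_i denoting the second derivative at x_i, h_i = 3, 1, 2, and Δ_i = (y_(i+1) − y_i)/h_i = -8/3, -7, 11/2:
  3·M_0 + 8·M_1 + 1·M_2 = 6(Δ_1 - Δ_0) = -26
  1·M_1 + 6·M_2 + 2·M_3 = 6(Δ_2 - Δ_1) = 75
Clamped end conditions give two more equations: 2h_0·M_0 + h_0·M_1 = 6(Δ_0 - s'(0)) = -10 and h_2·M_2 + 2h_2·M_3 = 6(s'(6) - Δ_2) = -45.
Solving: M_0 = 65/42, M_1 = -45/7, M_2 = 291/14, M_3 = -303/14.

20.7857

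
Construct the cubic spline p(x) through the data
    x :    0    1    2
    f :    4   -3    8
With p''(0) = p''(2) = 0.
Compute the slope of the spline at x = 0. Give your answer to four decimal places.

-11.5000

Put m_i = p'' at the i-th knot. Here h = (1, 1) and Δ = (-7, 11), so the interior equations h_(i-1)·m_(i-1) + 2(h_(i-1)+h_i)·m_i + h_i·m_(i+1) = 6(Δ_i − Δ_(i-1)) read
  1·m_0 + 4·m_1 + 1·m_2 = 6(Δ_1 - Δ_0) = 108
Natural end conditions: m_0 = m_2 = 0.
Solving: m_0 = 0, m_1 = 27, m_2 = 0.
On [0, 1], p'(x) = b_0 + 2c_0·x + 3d_0·x² with b_0 = Δ_0 - h_0(2m_0 + m_1)/6 = -23/2, c_0 = m_0/2 = 0, d_0 = (m_1 - m_0)/(6h_0) = 9/2. So p'(0) = -23/2.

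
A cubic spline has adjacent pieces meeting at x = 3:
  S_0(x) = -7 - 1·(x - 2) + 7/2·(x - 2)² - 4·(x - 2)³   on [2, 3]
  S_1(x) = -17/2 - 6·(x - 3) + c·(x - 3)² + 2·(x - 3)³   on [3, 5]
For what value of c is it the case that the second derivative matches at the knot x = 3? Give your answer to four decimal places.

-8.5000

S_0''(x) = 7 - 24·(x - 2), so S_0''(3) = -17. On the right, S_1''(3) = 2c, so c = -17/2.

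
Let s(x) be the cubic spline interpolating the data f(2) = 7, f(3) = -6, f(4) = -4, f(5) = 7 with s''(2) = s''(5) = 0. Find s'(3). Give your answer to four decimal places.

-6.2000

With σ_i denoting the second derivative at x_i, h_i = 1, 1, 1, and Δ_i = (y_(i+1) − y_i)/h_i = -13, 2, 11:
  1·σ_0 + 4·σ_1 + 1·σ_2 = 6(Δ_1 - Δ_0) = 90
  1·σ_1 + 4·σ_2 + 1·σ_3 = 6(Δ_2 - Δ_1) = 54
Natural end conditions: σ_0 = σ_3 = 0.
Solving: σ_0 = 0, σ_1 = 102/5, σ_2 = 42/5, σ_3 = 0.
On [3, 4], s'(x) = b_1 + 2c_1·(x - 3) + 3d_1·(x - 3)² with b_1 = Δ_1 - h_1(2σ_1 + σ_2)/6 = -31/5, c_1 = σ_1/2 = 51/5, d_1 = (σ_2 - σ_1)/(6h_1) = -2. So s'(3) = -31/5.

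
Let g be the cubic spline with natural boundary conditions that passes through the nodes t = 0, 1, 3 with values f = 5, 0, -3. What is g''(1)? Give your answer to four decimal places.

Write M_i for g''(x_i). With h_i = 1, 2 and divided differences Δ_i = -5, -3/2, the continuity of g' gives the tridiagonal system
  1·M_0 + 6·M_1 + 2·M_2 = 6(Δ_1 - Δ_0) = 21
Natural end conditions: M_0 = M_2 = 0.
Solving the tridiagonal system: M_0 = 0, M_1 = 7/2, M_2 = 0.

3.5000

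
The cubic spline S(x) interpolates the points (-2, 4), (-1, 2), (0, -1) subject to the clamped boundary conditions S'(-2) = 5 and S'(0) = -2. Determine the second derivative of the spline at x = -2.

With m_i denoting the second derivative at x_i, h_i = 1, 1, and Δ_i = (y_(i+1) − y_i)/h_i = -2, -3:
  1·m_0 + 4·m_1 + 1·m_2 = 6(Δ_1 - Δ_0) = -6
Clamped end conditions give two more equations: 2h_0·m_0 + h_0·m_1 = 6(Δ_0 - S'(-2)) = -42 and h_1·m_1 + 2h_1·m_2 = 6(S'(0) - Δ_1) = 6.
Solving the tridiagonal system: m_0 = -23, m_1 = 4, m_2 = 1.

-23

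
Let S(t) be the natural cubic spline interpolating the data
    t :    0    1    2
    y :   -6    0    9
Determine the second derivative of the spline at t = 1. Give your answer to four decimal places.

Write σ_i for S''(x_i). With h_i = 1, 1 and divided differences Δ_i = 6, 9, the continuity of S' gives the tridiagonal system
  1·σ_0 + 4·σ_1 + 1·σ_2 = 6(Δ_1 - Δ_0) = 18
Natural end conditions: σ_0 = σ_2 = 0.
Solving: σ_0 = 0, σ_1 = 9/2, σ_2 = 0.

4.5000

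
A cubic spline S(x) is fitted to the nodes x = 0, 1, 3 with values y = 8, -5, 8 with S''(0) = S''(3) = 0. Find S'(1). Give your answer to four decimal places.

-6.5000

Let M_i = S''(x_i). Step sizes h_i = 1, 2; slopes of the chords Δ_i = (y_(i+1) - y_i)/h_i = -13, 13/2.
  1·M_0 + 6·M_1 + 2·M_2 = 6(Δ_1 - Δ_0) = 117
Natural end conditions: M_0 = M_2 = 0.
Solving: M_0 = 0, M_1 = 39/2, M_2 = 0.
On [1, 3], S'(x) = b_1 + 2c_1·(x - 1) + 3d_1·(x - 1)² with b_1 = Δ_1 - h_1(2M_1 + M_2)/6 = -13/2, c_1 = M_1/2 = 39/4, d_1 = (M_2 - M_1)/(6h_1) = -13/8. So S'(1) = -13/2.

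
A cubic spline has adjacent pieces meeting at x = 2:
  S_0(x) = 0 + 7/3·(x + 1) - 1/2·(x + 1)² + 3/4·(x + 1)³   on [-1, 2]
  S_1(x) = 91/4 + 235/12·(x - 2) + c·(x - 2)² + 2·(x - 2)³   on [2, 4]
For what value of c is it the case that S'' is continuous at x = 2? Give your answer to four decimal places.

6.2500

S_0''(x) = -1 + 9/2·(x + 1), so S_0''(2) = 25/2. On the right, S_1''(2) = 2c, so c = 25/4.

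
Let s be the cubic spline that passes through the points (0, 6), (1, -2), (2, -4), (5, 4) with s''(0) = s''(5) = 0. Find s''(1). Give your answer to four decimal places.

8.3871

Let M_i = s''(x_i). Step sizes h_i = 1, 1, 3; slopes of the chords Δ_i = (y_(i+1) - y_i)/h_i = -8, -2, 8/3.
  1·M_0 + 4·M_1 + 1·M_2 = 6(Δ_1 - Δ_0) = 36
  1·M_1 + 8·M_2 + 3·M_3 = 6(Δ_2 - Δ_1) = 28
Natural end conditions: M_0 = M_3 = 0.
Hence M_0 = 0, M_1 = 260/31, M_2 = 76/31, M_3 = 0.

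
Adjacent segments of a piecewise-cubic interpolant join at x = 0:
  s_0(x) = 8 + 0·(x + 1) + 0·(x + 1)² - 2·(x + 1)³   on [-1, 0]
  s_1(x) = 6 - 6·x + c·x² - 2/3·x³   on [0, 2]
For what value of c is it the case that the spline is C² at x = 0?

s_0''(x) = 0 - 12·(x + 1), so s_0''(0) = -12. On the right, s_1''(0) = 2c, so c = -6.

-6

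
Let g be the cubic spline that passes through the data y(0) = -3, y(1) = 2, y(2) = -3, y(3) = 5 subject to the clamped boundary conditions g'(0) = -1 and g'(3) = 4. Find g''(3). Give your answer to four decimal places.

Let σ_i = g''(x_i). Step sizes h_i = 1, 1, 1; slopes of the chords Δ_i = (y_(i+1) - y_i)/h_i = 5, -5, 8.
  1·σ_0 + 4·σ_1 + 1·σ_2 = 6(Δ_1 - Δ_0) = -60
  1·σ_1 + 4·σ_2 + 1·σ_3 = 6(Δ_2 - Δ_1) = 78
Clamped end conditions give two more equations: 2h_0·σ_0 + h_0·σ_1 = 6(Δ_0 - g'(0)) = 36 and h_2·σ_2 + 2h_2·σ_3 = 6(g'(3) - Δ_2) = -24.
Hence σ_0 = 512/15, σ_1 = -484/15, σ_2 = 524/15, σ_3 = -442/15.

-29.4667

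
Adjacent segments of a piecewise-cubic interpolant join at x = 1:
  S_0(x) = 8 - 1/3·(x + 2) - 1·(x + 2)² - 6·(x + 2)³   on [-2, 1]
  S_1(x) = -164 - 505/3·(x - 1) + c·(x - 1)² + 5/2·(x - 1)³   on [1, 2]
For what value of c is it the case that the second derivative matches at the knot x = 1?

-55

S_0''(x) = -2 - 36·(x + 2), so S_0''(1) = -110. On the right, S_1''(1) = 2c, so c = -55.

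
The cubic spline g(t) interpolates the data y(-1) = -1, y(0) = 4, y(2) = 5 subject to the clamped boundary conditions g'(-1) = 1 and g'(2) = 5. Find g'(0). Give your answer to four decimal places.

Put σ_i = g'' at the i-th knot. Here h = (1, 2) and Δ = (5, 1/2), so the interior equations h_(i-1)·σ_(i-1) + 2(h_(i-1)+h_i)·σ_i + h_i·σ_(i+1) = 6(Δ_i − Δ_(i-1)) read
  1·σ_0 + 6·σ_1 + 2·σ_2 = 6(Δ_1 - Δ_0) = -27
Clamped end conditions give two more equations: 2h_0·σ_0 + h_0·σ_1 = 6(Δ_0 - g'(-1)) = 24 and h_1·σ_1 + 2h_1·σ_2 = 6(g'(2) - Δ_1) = 27.
Solving the tridiagonal system: σ_0 = 107/6, σ_1 = -35/3, σ_2 = 151/12.
On [0, 2], g'(t) = b_1 + 2c_1·t + 3d_1·t² with b_1 = Δ_1 - h_1(2σ_1 + σ_2)/6 = 49/12, c_1 = σ_1/2 = -35/6, d_1 = (σ_2 - σ_1)/(6h_1) = 97/48. So g'(0) = 49/12.

4.0833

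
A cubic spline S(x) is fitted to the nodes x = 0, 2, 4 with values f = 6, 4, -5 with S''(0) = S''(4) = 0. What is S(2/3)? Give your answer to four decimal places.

Let M_i = S''(x_i). Step sizes h_i = 2, 2; slopes of the chords Δ_i = (y_(i+1) - y_i)/h_i = -1, -9/2.
  2·M_0 + 8·M_1 + 2·M_2 = 6(Δ_1 - Δ_0) = -21
Natural end conditions: M_0 = M_2 = 0.
Forward elimination and back-substitution give M_0 = 0, M_1 = -21/8, M_2 = 0.
On [0, 2], S(x) = 6 - 1/8·x + 0·x² - 7/32·x³.
With x = 2/3: S(2/3) = 158/27.

5.8519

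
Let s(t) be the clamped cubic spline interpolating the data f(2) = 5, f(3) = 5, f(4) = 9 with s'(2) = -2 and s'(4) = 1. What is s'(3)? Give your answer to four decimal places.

3.2500

Put M_i = s'' at the i-th knot. Here h = (1, 1) and Δ = (0, 4), so the interior equations h_(i-1)·M_(i-1) + 2(h_(i-1)+h_i)·M_i + h_i·M_(i+1) = 6(Δ_i − Δ_(i-1)) read
  1·M_0 + 4·M_1 + 1·M_2 = 6(Δ_1 - Δ_0) = 24
Clamped end conditions give two more equations: 2h_0·M_0 + h_0·M_1 = 6(Δ_0 - s'(2)) = 12 and h_1·M_1 + 2h_1·M_2 = 6(s'(4) - Δ_1) = -18.
Hence M_0 = 3/2, M_1 = 9, M_2 = -27/2.
On [3, 4], s'(t) = b_1 + 2c_1·(t - 3) + 3d_1·(t - 3)² with b_1 = Δ_1 - h_1(2M_1 + M_2)/6 = 13/4, c_1 = M_1/2 = 9/2, d_1 = (M_2 - M_1)/(6h_1) = -15/4. So s'(3) = 13/4.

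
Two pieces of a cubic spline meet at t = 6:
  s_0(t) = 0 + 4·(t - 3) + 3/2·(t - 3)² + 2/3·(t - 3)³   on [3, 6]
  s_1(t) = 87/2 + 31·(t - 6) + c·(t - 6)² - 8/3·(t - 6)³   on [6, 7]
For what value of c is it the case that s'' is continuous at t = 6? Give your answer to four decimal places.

s_0''(t) = 3 + 4·(t - 3), so s_0''(6) = 15. On the right, s_1''(6) = 2c, so c = 15/2.

7.5000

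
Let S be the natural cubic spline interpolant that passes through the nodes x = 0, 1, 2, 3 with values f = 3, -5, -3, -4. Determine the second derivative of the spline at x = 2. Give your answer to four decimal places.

-8.8000

Let M_i = S''(x_i). Step sizes h_i = 1, 1, 1; slopes of the chords Δ_i = (y_(i+1) - y_i)/h_i = -8, 2, -1.
  1·M_0 + 4·M_1 + 1·M_2 = 6(Δ_1 - Δ_0) = 60
  1·M_1 + 4·M_2 + 1·M_3 = 6(Δ_2 - Δ_1) = -18
Natural end conditions: M_0 = M_3 = 0.
Solving: M_0 = 0, M_1 = 86/5, M_2 = -44/5, M_3 = 0.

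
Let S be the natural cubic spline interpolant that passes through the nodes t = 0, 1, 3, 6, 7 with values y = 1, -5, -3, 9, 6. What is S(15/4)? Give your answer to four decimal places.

0.9787

Write σ_i for S''(x_i). With h_i = 1, 2, 3, 1 and divided differences Δ_i = -6, 1, 4, -3, the continuity of S' gives the tridiagonal system
  1·σ_0 + 6·σ_1 + 2·σ_2 = 6(Δ_1 - Δ_0) = 42
  2·σ_1 + 10·σ_2 + 3·σ_3 = 6(Δ_2 - Δ_1) = 18
  3·σ_2 + 8·σ_3 + 1·σ_4 = 6(Δ_3 - Δ_2) = -42
Natural end conditions: σ_0 = σ_4 = 0.
Hence σ_0 = 0, σ_1 = 1221/197, σ_2 = 474/197, σ_3 = -1212/197, σ_4 = 0.
On [3, 6], S(t) = -3 + 920/197·(t - 3) + 237/197·(t - 3)² - 281/591·(t - 3)³.
With (t - 3) = 3/4: S(15/4) = 12339/12608.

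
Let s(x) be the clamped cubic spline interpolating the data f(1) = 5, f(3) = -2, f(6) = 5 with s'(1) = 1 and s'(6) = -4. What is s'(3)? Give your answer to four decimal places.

-1.2500

With σ_i denoting the second derivative at x_i, h_i = 2, 3, and Δ_i = (y_(i+1) − y_i)/h_i = -7/2, 7/3:
  2·σ_0 + 10·σ_1 + 3·σ_2 = 6(Δ_1 - Δ_0) = 35
Clamped end conditions give two more equations: 2h_0·σ_0 + h_0·σ_1 = 6(Δ_0 - s'(1)) = -27 and h_1·σ_1 + 2h_1·σ_2 = 6(s'(6) - Δ_1) = -38.
Forward elimination and back-substitution give σ_0 = -45/4, σ_1 = 9, σ_2 = -65/6.
On [3, 6], s'(x) = b_1 + 2c_1·(x - 3) + 3d_1·(x - 3)² with b_1 = Δ_1 - h_1(2σ_1 + σ_2)/6 = -5/4, c_1 = σ_1/2 = 9/2, d_1 = (σ_2 - σ_1)/(6h_1) = -119/108. So s'(3) = -5/4.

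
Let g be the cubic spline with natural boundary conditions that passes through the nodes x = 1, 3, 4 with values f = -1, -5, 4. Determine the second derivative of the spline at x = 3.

Put σ_i = g'' at the i-th knot. Here h = (2, 1) and Δ = (-2, 9), so the interior equations h_(i-1)·σ_(i-1) + 2(h_(i-1)+h_i)·σ_i + h_i·σ_(i+1) = 6(Δ_i − Δ_(i-1)) read
  2·σ_0 + 6·σ_1 + 1·σ_2 = 6(Δ_1 - Δ_0) = 66
Natural end conditions: σ_0 = σ_2 = 0.
Solving: σ_0 = 0, σ_1 = 11, σ_2 = 0.

11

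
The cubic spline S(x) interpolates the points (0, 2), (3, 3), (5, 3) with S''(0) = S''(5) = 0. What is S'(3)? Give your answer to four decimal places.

Write M_i for S''(x_i). With h_i = 3, 2 and divided differences Δ_i = 1/3, 0, the continuity of S' gives the tridiagonal system
  3·M_0 + 10·M_1 + 2·M_2 = 6(Δ_1 - Δ_0) = -2
Natural end conditions: M_0 = M_2 = 0.
Hence M_0 = 0, M_1 = -1/5, M_2 = 0.
On [3, 5], S'(x) = b_1 + 2c_1·(x - 3) + 3d_1·(x - 3)² with b_1 = Δ_1 - h_1(2M_1 + M_2)/6 = 2/15, c_1 = M_1/2 = -1/10, d_1 = (M_2 - M_1)/(6h_1) = 1/60. So S'(3) = 2/15.

0.1333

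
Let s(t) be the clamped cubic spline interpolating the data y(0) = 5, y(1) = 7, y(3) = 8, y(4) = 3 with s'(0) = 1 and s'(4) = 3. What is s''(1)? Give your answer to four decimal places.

With σ_i denoting the second derivative at x_i, h_i = 1, 2, 1, and Δ_i = (y_(i+1) − y_i)/h_i = 2, 1/2, -5:
  1·σ_0 + 6·σ_1 + 2·σ_2 = 6(Δ_1 - Δ_0) = -9
  2·σ_1 + 6·σ_2 + 1·σ_3 = 6(Δ_2 - Δ_1) = -33
Clamped end conditions give two more equations: 2h_0·σ_0 + h_0·σ_1 = 6(Δ_0 - s'(0)) = 6 and h_2·σ_2 + 2h_2·σ_3 = 6(s'(4) - Δ_2) = 48.
Solving the tridiagonal system: σ_0 = 73/35, σ_1 = 64/35, σ_2 = -386/35, σ_3 = 1033/35.

1.8286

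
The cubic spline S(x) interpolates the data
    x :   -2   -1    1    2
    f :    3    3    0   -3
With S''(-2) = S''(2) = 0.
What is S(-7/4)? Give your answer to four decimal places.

3.0439

Let M_i = S''(x_i). Step sizes h_i = 1, 2, 1; slopes of the chords Δ_i = (y_(i+1) - y_i)/h_i = 0, -3/2, -3.
  1·M_0 + 6·M_1 + 2·M_2 = 6(Δ_1 - Δ_0) = -9
  2·M_1 + 6·M_2 + 1·M_3 = 6(Δ_2 - Δ_1) = -9
Natural end conditions: M_0 = M_3 = 0.
Hence M_0 = 0, M_1 = -9/8, M_2 = -9/8, M_3 = 0.
On [-2, -1], S(x) = 3 + 3/16·(x + 2) + 0·(x + 2)² - 3/16·(x + 2)³.
With (x + 2) = 1/4: S(-7/4) = 3117/1024.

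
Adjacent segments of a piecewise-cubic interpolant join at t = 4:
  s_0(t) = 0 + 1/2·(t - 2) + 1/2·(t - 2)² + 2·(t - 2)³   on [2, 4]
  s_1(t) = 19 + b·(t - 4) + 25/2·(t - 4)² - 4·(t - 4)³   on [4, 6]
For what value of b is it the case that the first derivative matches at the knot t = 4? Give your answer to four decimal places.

26.5000

s_0'(t) = 1/2 + 1·(t - 2) + 6·(t - 2)², so s_0'(4) = 53/2. On the right, s_1'(4) = b, so b = 53/2.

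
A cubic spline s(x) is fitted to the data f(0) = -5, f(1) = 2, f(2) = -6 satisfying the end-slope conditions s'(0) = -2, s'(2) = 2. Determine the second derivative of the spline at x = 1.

Put σ_i = s'' at the i-th knot. Here h = (1, 1) and Δ = (7, -8), so the interior equations h_(i-1)·σ_(i-1) + 2(h_(i-1)+h_i)·σ_i + h_i·σ_(i+1) = 6(Δ_i − Δ_(i-1)) read
  1·σ_0 + 4·σ_1 + 1·σ_2 = 6(Δ_1 - Δ_0) = -90
Clamped end conditions give two more equations: 2h_0·σ_0 + h_0·σ_1 = 6(Δ_0 - s'(0)) = 54 and h_1·σ_1 + 2h_1·σ_2 = 6(s'(2) - Δ_1) = 60.
Hence σ_0 = 103/2, σ_1 = -49, σ_2 = 109/2.

-49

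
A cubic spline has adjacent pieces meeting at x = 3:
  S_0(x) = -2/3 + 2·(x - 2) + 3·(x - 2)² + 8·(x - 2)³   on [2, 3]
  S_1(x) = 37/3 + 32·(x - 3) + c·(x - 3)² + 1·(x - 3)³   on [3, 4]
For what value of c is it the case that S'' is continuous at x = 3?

S_0''(x) = 6 + 48·(x - 2), so S_0''(3) = 54. On the right, S_1''(3) = 2c, so c = 27.

27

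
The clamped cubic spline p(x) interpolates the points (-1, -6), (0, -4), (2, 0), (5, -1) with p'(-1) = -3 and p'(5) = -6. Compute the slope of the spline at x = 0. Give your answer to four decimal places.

3.7193

With M_i denoting the second derivative at x_i, h_i = 1, 2, 3, and Δ_i = (y_(i+1) − y_i)/h_i = 2, 2, -1/3:
  1·M_0 + 6·M_1 + 2·M_2 = 6(Δ_1 - Δ_0) = 0
  2·M_1 + 10·M_2 + 3·M_3 = 6(Δ_2 - Δ_1) = -14
Clamped end conditions give two more equations: 2h_0·M_0 + h_0·M_1 = 6(Δ_0 - p'(-1)) = 30 and h_2·M_2 + 2h_2·M_3 = 6(p'(5) - Δ_2) = -34.
Hence M_0 = 944/57, M_1 = -178/57, M_2 = 62/57, M_3 = -118/19.
On [0, 2], p'(x) = b_1 + 2c_1·x + 3d_1·x² with b_1 = Δ_1 - h_1(2M_1 + M_2)/6 = 212/57, c_1 = M_1/2 = -89/57, d_1 = (M_2 - M_1)/(6h_1) = 20/57. So p'(0) = 212/57.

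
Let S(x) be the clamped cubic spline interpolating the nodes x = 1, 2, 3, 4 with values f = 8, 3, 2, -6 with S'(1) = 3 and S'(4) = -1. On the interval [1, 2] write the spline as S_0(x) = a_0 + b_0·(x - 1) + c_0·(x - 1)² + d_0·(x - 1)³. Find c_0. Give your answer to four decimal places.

-17.1333

Put m_i = S'' at the i-th knot. Here h = (1, 1, 1) and Δ = (-5, -1, -8), so the interior equations h_(i-1)·m_(i-1) + 2(h_(i-1)+h_i)·m_i + h_i·m_(i+1) = 6(Δ_i − Δ_(i-1)) read
  1·m_0 + 4·m_1 + 1·m_2 = 6(Δ_1 - Δ_0) = 24
  1·m_1 + 4·m_2 + 1·m_3 = 6(Δ_2 - Δ_1) = -42
Clamped end conditions give two more equations: 2h_0·m_0 + h_0·m_1 = 6(Δ_0 - S'(1)) = -48 and h_2·m_2 + 2h_2·m_3 = 6(S'(4) - Δ_2) = 42.
Solving: m_0 = -514/15, m_1 = 308/15, m_2 = -358/15, m_3 = 494/15.
On [1, 2], with S_0(x) = a_0 + b_0·(x - 1) + c_0·(x - 1)² + d_0·(x - 1)³: c_0 = m_0/2 = -257/15, d_0 = (m_1 - m_0)/(6h_0) = 137/15, b_0 = Δ_0 - h_0(2m_0 + m_1)/6 = 3.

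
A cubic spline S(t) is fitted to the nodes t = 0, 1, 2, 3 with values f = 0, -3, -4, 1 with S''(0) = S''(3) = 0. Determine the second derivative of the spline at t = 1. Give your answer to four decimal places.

0.8000

Let σ_i = S''(x_i). Step sizes h_i = 1, 1, 1; slopes of the chords Δ_i = (y_(i+1) - y_i)/h_i = -3, -1, 5.
  1·σ_0 + 4·σ_1 + 1·σ_2 = 6(Δ_1 - Δ_0) = 12
  1·σ_1 + 4·σ_2 + 1·σ_3 = 6(Δ_2 - Δ_1) = 36
Natural end conditions: σ_0 = σ_3 = 0.
Hence σ_0 = 0, σ_1 = 4/5, σ_2 = 44/5, σ_3 = 0.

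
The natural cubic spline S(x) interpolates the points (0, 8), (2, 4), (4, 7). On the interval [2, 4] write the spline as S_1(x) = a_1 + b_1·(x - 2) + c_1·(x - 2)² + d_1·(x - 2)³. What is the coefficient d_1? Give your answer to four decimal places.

Let M_i = S''(x_i). Step sizes h_i = 2, 2; slopes of the chords Δ_i = (y_(i+1) - y_i)/h_i = -2, 3/2.
  2·M_0 + 8·M_1 + 2·M_2 = 6(Δ_1 - Δ_0) = 21
Natural end conditions: M_0 = M_2 = 0.
Forward elimination and back-substitution give M_0 = 0, M_1 = 21/8, M_2 = 0.
On [2, 4], with S_1(x) = a_1 + b_1·(x - 2) + c_1·(x - 2)² + d_1·(x - 2)³: c_1 = M_1/2 = 21/16, d_1 = (M_2 - M_1)/(6h_1) = -7/32, b_1 = Δ_1 - h_1(2M_1 + M_2)/6 = -1/4.

-0.2188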